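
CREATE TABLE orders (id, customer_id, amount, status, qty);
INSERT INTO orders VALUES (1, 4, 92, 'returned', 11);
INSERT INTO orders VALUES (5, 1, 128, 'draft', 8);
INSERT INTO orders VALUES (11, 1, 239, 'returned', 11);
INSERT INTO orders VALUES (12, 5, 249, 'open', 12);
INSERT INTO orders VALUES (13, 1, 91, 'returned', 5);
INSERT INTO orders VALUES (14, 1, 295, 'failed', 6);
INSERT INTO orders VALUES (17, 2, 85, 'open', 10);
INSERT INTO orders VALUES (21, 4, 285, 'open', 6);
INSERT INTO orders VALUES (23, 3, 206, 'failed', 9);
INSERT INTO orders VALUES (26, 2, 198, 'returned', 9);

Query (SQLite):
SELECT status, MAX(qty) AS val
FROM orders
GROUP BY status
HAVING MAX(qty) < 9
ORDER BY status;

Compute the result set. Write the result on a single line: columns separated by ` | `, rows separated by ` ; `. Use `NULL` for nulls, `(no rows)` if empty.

draft | 8

Partition orders by status; compute MAX(qty) within each group.
HAVING: keep groups where MAX(qty) < 9.
  draft: ids {5} → MAX(qty)=8
  failed: ids {14, 23} → MAX(qty)=9
  open: ids {12, 17, 21} → MAX(qty)=12
  returned: ids {1, 11, 13, 26} → MAX(qty)=11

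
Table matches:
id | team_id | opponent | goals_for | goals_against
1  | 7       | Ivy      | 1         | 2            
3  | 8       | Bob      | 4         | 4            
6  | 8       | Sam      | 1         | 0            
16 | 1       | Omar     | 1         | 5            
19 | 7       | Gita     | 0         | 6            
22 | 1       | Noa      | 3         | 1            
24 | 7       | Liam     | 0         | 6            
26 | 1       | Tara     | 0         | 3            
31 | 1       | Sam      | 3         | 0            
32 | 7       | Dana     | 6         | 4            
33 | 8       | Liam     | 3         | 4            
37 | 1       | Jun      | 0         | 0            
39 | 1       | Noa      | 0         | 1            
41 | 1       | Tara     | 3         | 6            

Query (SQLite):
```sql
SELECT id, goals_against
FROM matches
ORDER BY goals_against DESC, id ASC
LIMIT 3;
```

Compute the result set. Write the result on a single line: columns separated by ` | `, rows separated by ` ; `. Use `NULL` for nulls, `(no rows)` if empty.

19 | 6 ; 24 | 6 ; 41 | 6

Sort by goals_against desc, tiebreak id asc: (6, id=19), (6, id=24), (6, id=41), (5, id=16), (4, id=3), (4, id=32) …. Take first 3.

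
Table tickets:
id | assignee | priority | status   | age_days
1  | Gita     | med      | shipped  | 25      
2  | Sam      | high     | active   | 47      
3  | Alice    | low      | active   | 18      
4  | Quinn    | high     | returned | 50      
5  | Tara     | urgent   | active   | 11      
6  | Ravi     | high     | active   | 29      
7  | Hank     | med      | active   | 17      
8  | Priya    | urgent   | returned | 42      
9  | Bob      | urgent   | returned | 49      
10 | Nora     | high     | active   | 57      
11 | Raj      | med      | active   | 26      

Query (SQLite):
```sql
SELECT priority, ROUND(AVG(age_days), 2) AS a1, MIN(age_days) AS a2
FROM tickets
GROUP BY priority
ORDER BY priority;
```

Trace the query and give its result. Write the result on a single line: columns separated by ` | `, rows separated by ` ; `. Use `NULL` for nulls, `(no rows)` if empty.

high | 45.75 | 29 ; low | 18 | 18 ; med | 22.67 | 17 ; urgent | 34 | 11

Group tickets by priority.
Per group compute: ROUND(AVG(age_days), 2), MIN(age_days).
  high: ids {2, 4, 6, 10} → ROUND(AVG(age_days), 2)=45.75, MIN(age_days)=29
  low: ids {3} → ROUND(AVG(age_days), 2)=18, MIN(age_days)=18
  med: ids {1, 7, 11} → ROUND(AVG(age_days), 2)=22.67, MIN(age_days)=17
  urgent: ids {5, 8, 9} → ROUND(AVG(age_days), 2)=34, MIN(age_days)=11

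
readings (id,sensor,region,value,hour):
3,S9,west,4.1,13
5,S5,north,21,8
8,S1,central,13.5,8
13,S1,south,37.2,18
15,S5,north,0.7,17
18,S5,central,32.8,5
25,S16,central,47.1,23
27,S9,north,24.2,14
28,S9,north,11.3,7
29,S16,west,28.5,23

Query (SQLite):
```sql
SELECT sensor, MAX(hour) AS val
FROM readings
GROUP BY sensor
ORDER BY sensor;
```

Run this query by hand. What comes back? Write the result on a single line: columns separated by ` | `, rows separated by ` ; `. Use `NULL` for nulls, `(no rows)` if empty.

Partition readings by sensor; compute MAX(hour) within each group.
  S1: ids {8, 13} → MAX(hour)=18
  S16: ids {25, 29} → MAX(hour)=23
  S5: ids {5, 15, 18} → MAX(hour)=17
  S9: ids {3, 27, 28} → MAX(hour)=14

S1 | 18 ; S16 | 23 ; S5 | 17 ; S9 | 14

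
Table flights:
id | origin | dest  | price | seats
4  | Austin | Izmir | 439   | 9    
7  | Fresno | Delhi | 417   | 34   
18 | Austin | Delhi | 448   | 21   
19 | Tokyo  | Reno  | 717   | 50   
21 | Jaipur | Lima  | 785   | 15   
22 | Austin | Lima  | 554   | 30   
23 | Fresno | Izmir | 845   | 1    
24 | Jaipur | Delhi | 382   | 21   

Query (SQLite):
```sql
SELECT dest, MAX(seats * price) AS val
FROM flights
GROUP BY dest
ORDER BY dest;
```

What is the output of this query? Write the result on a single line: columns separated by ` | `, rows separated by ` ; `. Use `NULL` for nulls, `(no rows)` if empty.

For each row compute seats * price.
Group by dest; take MAX of the expression per group.
  Delhi: ids {7, 18, 24} → MAX(seats * price)=14178
  Izmir: ids {4, 23} → MAX(seats * price)=3951
  Lima: ids {21, 22} → MAX(seats * price)=16620
  Reno: ids {19} → MAX(seats * price)=35850

Delhi | 14178 ; Izmir | 3951 ; Lima | 16620 ; Reno | 35850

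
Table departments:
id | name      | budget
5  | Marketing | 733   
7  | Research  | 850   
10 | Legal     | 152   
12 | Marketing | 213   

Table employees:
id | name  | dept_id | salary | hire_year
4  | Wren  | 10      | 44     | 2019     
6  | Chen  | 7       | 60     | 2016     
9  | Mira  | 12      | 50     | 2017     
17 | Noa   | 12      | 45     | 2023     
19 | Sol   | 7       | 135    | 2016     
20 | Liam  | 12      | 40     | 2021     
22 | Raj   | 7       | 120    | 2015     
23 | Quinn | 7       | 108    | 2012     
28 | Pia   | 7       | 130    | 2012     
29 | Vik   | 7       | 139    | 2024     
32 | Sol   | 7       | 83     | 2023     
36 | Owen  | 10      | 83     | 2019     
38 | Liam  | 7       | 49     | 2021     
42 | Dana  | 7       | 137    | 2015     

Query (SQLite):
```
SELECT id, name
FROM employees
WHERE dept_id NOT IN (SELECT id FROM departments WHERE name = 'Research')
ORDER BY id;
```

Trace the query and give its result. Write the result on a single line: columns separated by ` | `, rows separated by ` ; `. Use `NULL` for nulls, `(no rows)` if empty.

4 | Wren ; 9 | Mira ; 17 | Noa ; 20 | Liam ; 36 | Owen

Inner query: departments.id where name = 'Research'.
Outer: keep employees rows whose dept_id is not in that set.
Inner query → {7}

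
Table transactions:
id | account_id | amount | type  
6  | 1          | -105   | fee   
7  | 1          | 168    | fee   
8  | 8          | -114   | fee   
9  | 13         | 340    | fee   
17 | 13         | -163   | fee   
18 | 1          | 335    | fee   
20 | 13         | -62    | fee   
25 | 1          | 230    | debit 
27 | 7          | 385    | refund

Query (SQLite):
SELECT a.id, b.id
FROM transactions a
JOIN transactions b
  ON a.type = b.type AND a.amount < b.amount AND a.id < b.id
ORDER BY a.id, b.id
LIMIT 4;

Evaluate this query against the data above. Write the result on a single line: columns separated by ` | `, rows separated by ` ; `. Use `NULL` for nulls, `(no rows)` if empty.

6 | 7 ; 6 | 9 ; 6 | 18 ; 6 | 20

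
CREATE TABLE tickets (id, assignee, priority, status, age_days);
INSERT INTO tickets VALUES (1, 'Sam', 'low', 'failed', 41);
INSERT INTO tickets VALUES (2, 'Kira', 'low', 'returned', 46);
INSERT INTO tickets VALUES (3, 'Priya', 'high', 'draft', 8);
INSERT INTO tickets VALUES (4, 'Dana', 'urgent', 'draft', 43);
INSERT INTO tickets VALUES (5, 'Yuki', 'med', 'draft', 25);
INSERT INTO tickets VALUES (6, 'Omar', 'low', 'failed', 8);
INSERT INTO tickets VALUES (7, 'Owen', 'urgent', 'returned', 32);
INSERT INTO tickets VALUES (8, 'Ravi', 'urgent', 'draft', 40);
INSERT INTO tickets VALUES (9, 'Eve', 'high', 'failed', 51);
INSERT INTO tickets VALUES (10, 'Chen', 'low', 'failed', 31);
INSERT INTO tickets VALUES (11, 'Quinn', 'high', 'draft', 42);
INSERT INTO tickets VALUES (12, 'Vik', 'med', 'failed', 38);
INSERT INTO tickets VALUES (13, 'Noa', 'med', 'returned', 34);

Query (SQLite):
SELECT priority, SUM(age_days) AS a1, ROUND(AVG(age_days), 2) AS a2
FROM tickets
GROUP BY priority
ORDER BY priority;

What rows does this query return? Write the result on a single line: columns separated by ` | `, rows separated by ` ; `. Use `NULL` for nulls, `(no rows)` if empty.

high | 101 | 33.67 ; low | 126 | 31.5 ; med | 97 | 32.33 ; urgent | 115 | 38.33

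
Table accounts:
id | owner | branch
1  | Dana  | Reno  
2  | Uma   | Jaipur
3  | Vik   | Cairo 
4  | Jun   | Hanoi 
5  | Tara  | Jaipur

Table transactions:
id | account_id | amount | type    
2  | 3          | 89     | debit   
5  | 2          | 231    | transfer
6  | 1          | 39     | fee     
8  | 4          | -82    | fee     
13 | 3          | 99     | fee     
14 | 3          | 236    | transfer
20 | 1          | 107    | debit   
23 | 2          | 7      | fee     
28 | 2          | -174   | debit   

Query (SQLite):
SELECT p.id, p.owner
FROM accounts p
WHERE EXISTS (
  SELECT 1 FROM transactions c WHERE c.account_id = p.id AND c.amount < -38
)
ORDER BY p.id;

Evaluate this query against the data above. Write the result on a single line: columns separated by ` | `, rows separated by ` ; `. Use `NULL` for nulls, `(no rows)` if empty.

For each accounts row, check whether any transactions with matching account_id has amount < -38.
Keep rows where that is true.

2 | Uma ; 4 | Jun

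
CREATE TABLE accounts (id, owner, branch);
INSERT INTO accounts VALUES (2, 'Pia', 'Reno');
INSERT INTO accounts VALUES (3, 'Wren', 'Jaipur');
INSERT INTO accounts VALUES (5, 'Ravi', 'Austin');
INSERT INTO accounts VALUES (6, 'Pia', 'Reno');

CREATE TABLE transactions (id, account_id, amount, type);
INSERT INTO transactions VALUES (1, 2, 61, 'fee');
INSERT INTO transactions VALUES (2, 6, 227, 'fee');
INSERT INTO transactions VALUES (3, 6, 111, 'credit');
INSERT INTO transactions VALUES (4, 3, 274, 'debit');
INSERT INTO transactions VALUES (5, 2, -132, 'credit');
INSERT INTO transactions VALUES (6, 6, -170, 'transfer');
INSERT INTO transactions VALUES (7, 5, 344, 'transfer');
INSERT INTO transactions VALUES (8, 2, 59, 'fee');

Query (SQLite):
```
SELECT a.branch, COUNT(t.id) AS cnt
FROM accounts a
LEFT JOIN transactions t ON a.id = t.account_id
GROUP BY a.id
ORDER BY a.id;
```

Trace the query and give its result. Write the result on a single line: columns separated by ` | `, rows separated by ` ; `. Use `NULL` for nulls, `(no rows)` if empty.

Reno | 3 ; Jaipur | 1 ; Austin | 1 ; Reno | 3

LEFT JOIN keeps every accounts row; unmatched ones get NULL for transactions columns.
Group by accounts.id and compute COUNT(t.id). COUNT(col) of an all-NULL group is 0.
  2: ids {1, 5, 8} → COUNT(t.id)=3
  3: ids {4} → COUNT(t.id)=1
  5: ids {7} → COUNT(t.id)=1
  6: ids {2, 3, 6} → COUNT(t.id)=3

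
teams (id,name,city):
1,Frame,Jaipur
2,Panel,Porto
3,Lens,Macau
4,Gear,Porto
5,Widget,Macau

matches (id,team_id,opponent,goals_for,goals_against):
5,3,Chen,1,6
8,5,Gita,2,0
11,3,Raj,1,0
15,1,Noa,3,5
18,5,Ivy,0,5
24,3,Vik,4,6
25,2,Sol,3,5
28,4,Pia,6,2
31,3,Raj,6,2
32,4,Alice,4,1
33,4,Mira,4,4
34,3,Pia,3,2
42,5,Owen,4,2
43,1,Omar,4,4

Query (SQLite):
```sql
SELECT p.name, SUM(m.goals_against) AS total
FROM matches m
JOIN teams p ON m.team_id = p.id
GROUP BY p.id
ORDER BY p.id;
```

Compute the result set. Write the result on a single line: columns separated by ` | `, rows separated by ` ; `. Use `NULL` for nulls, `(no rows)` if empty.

Frame | 9 ; Panel | 5 ; Lens | 16 ; Gear | 7 ; Widget | 7

Join each matches row to its teams via team_id.
Group joined rows by teams.id; compute SUM(m.goals_against) per group.
  1: ids {15, 43} → SUM(m.goals_against)=9
  2: ids {25} → SUM(m.goals_against)=5
  3: ids {5, 11, 24, 31, 34} → SUM(m.goals_against)=16
  4: ids {28, 32, 33} → SUM(m.goals_against)=7
  5: ids {8, 18, 42} → SUM(m.goals_against)=7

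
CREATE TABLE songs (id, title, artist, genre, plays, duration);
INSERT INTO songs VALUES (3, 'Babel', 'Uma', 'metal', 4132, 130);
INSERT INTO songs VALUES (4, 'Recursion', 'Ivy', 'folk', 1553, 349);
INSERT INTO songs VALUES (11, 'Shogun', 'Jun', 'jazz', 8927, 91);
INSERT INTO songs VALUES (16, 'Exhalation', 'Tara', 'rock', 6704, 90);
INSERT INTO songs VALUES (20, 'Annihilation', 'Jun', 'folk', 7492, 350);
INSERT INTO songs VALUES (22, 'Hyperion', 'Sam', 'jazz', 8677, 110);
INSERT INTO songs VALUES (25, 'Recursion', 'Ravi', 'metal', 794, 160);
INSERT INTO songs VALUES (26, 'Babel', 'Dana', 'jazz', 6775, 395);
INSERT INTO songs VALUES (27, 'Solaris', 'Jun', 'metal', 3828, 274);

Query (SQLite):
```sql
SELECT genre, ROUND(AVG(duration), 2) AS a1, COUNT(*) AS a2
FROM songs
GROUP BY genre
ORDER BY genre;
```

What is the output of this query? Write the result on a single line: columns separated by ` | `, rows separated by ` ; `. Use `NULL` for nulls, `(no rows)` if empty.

Group songs by genre.
Per group compute: ROUND(AVG(duration), 2), COUNT(*).
  folk: ids {4, 20} → ROUND(AVG(duration), 2)=349.5, COUNT(*)=2
  jazz: ids {11, 22, 26} → ROUND(AVG(duration), 2)=198.67, COUNT(*)=3
  metal: ids {3, 25, 27} → ROUND(AVG(duration), 2)=188, COUNT(*)=3
  rock: ids {16} → ROUND(AVG(duration), 2)=90, COUNT(*)=1

folk | 349.5 | 2 ; jazz | 198.67 | 3 ; metal | 188 | 3 ; rock | 90 | 1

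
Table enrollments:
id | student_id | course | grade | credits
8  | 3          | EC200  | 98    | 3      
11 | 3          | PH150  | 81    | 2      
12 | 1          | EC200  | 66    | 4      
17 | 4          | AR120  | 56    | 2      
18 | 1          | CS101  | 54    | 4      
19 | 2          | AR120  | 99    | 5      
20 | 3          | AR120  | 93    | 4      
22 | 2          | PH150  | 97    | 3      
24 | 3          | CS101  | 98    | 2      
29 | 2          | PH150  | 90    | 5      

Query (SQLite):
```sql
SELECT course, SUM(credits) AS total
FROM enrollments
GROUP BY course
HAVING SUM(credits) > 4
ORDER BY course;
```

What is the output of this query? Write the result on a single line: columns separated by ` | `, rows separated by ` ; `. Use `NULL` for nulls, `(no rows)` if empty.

AR120 | 11 ; CS101 | 6 ; EC200 | 7 ; PH150 | 10

Partition enrollments by course; compute SUM(credits) within each group.
HAVING: keep groups where SUM(credits) > 4.
  AR120: ids {17, 19, 20} → SUM(credits)=11
  CS101: ids {18, 24} → SUM(credits)=6
  EC200: ids {8, 12} → SUM(credits)=7
  PH150: ids {11, 22, 29} → SUM(credits)=10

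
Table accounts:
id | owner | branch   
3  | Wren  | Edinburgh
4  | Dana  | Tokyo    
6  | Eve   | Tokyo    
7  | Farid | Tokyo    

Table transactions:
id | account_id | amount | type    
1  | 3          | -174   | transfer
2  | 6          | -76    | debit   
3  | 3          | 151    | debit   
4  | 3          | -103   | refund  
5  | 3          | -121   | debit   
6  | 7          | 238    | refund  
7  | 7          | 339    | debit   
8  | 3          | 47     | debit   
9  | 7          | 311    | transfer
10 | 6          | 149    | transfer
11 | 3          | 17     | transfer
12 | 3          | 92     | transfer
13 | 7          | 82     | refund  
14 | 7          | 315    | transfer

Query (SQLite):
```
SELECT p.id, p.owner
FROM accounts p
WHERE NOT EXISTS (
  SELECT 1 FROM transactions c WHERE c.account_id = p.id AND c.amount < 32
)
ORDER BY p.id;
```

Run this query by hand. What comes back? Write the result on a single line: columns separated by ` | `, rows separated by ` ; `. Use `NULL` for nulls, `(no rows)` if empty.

4 | Dana ; 7 | Farid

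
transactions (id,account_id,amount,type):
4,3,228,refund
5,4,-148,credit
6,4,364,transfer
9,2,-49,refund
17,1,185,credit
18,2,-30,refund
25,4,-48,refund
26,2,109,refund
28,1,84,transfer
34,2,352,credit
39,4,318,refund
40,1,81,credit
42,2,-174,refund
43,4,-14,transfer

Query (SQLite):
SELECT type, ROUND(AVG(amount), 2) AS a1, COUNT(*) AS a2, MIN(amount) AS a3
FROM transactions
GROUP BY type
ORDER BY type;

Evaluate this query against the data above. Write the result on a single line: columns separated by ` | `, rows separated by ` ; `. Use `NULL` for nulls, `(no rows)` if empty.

Group transactions by type.
Per group compute: ROUND(AVG(amount), 2), COUNT(*), MIN(amount).
  credit: ids {5, 17, 34, 40} → ROUND(AVG(amount), 2)=117.5, COUNT(*)=4, MIN(amount)=-148
  refund: ids {4, 9, 18, 25, 26, 39, 42} → ROUND(AVG(amount), 2)=50.57, COUNT(*)=7, MIN(amount)=-174
  transfer: ids {6, 28, 43} → ROUND(AVG(amount), 2)=144.67, COUNT(*)=3, MIN(amount)=-14

credit | 117.5 | 4 | -148 ; refund | 50.57 | 7 | -174 ; transfer | 144.67 | 3 | -14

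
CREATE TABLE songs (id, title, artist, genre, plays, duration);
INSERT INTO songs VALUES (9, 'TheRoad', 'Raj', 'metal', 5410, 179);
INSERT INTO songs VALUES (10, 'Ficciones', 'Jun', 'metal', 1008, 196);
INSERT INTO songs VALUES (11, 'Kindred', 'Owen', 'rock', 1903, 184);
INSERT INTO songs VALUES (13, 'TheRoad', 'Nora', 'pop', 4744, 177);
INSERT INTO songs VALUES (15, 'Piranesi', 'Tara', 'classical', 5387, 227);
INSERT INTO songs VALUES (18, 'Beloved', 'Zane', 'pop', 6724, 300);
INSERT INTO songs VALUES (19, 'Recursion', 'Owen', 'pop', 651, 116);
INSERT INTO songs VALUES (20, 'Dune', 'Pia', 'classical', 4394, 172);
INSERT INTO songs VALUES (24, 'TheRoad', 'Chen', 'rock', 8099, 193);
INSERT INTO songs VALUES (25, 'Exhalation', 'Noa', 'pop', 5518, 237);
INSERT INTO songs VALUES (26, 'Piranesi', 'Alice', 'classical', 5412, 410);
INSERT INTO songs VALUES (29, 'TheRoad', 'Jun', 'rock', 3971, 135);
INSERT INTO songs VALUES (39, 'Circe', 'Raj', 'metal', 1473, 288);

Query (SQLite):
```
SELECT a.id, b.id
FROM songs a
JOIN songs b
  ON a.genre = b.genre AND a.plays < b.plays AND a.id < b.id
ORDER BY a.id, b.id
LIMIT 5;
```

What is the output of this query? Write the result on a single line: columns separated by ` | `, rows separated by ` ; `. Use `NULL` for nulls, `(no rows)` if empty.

Pairs (a,b) with same genre, a.plays < b.plays, a.id < b.id.
genre groups: classical:{15,20,26} metal:{9,10,39} pop:{13,18,19,25} rock:{11,24,29}
Ordered by (a.id, b.id); first 5.

10 | 39 ; 11 | 24 ; 11 | 29 ; 13 | 18 ; 13 | 25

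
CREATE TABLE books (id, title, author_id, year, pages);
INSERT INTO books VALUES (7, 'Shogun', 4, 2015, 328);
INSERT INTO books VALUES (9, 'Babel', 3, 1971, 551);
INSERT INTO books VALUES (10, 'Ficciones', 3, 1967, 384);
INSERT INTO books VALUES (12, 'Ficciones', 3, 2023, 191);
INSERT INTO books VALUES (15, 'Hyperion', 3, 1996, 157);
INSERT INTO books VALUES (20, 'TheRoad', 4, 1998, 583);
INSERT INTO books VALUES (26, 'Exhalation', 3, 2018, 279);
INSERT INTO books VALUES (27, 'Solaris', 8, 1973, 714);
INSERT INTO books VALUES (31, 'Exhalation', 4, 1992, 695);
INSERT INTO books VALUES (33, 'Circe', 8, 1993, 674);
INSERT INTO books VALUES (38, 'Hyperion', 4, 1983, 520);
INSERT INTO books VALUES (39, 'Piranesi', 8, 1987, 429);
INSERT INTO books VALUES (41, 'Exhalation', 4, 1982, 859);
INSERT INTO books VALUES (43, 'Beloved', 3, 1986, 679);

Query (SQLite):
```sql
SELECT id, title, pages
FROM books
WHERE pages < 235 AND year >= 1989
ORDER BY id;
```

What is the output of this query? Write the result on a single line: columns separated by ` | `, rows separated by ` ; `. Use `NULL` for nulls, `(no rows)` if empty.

pages < 235: ids {12, 15}
year >= 1989: ids {7, 12, 15, 20, 26, 31, 33}
Combine with AND.

12 | Ficciones | 191 ; 15 | Hyperion | 157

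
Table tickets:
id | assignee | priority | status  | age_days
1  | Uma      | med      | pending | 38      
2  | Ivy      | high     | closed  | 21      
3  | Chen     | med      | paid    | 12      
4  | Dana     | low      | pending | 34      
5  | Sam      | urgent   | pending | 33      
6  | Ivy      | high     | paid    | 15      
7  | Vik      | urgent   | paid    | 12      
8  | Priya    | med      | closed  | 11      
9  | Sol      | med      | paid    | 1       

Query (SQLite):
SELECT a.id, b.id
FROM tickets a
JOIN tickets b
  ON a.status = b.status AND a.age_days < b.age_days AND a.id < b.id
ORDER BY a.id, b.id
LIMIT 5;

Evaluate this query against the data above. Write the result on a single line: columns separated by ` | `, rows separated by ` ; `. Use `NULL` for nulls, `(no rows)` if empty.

3 | 6

Pairs (a,b) with same status, a.age_days < b.age_days, a.id < b.id.
status groups: closed:{2,8} paid:{3,6,7,9} pending:{1,4,5}
Ordered by (a.id, b.id); first 5.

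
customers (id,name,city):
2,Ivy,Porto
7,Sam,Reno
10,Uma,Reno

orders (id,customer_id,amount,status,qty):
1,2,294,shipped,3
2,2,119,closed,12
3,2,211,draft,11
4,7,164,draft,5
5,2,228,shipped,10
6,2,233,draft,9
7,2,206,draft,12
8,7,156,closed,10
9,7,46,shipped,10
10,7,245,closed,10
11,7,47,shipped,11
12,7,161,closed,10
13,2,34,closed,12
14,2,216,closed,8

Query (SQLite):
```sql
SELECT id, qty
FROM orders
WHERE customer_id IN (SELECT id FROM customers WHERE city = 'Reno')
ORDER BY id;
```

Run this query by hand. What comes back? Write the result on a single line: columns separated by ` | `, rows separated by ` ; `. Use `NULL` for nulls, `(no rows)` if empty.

4 | 5 ; 8 | 10 ; 9 | 10 ; 10 | 10 ; 11 | 11 ; 12 | 10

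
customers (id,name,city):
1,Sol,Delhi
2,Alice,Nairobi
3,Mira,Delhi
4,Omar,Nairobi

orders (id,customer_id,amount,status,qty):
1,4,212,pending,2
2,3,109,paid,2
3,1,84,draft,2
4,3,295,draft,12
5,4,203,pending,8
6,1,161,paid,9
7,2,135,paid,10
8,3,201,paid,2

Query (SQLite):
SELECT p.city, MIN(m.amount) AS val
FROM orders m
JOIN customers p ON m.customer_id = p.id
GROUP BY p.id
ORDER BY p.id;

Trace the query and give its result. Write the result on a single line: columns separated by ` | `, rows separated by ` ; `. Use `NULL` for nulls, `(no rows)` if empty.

Delhi | 84 ; Nairobi | 135 ; Delhi | 109 ; Nairobi | 203

Join each orders row to its customers via customer_id.
Group joined rows by customers.id; compute MIN(m.amount) per group.
  1: ids {3, 6} → MIN(m.amount)=84
  2: ids {7} → MIN(m.amount)=135
  3: ids {2, 4, 8} → MIN(m.amount)=109
  4: ids {1, 5} → MIN(m.amount)=203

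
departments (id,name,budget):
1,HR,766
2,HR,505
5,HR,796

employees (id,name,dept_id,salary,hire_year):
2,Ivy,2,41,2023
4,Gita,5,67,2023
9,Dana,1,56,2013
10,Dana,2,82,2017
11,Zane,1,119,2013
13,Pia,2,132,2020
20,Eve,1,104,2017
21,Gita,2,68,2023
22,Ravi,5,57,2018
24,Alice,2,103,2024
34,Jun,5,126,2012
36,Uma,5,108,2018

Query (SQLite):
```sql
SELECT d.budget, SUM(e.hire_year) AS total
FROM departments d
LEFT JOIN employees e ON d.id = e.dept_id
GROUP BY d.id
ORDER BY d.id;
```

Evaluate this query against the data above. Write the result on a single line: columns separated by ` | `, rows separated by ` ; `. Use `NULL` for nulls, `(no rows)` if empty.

LEFT JOIN keeps every departments row; unmatched ones get NULL for employees columns.
Group by departments.id and compute SUM(e.hire_year). SUM over an all-NULL group is NULL.
  1: ids {9, 11, 20} → SUM(e.hire_year)=6043
  2: ids {2, 10, 13, 21, 24} → SUM(e.hire_year)=10107
  5: ids {4, 22, 34, 36} → SUM(e.hire_year)=8071

766 | 6043 ; 505 | 10107 ; 796 | 8071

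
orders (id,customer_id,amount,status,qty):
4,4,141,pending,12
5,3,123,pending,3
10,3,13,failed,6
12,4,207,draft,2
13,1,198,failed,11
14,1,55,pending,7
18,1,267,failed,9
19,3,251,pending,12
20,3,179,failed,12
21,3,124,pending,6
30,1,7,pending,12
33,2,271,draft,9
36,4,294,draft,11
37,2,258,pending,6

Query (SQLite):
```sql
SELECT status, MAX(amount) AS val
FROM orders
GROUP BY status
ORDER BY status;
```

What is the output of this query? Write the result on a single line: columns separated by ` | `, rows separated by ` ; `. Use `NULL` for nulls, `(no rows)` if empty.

Partition orders by status; compute MAX(amount) within each group.
  draft: ids {12, 33, 36} → MAX(amount)=294
  failed: ids {10, 13, 18, 20} → MAX(amount)=267
  pending: ids {4, 5, 14, 19, 21, 30, 37} → MAX(amount)=258

draft | 294 ; failed | 267 ; pending | 258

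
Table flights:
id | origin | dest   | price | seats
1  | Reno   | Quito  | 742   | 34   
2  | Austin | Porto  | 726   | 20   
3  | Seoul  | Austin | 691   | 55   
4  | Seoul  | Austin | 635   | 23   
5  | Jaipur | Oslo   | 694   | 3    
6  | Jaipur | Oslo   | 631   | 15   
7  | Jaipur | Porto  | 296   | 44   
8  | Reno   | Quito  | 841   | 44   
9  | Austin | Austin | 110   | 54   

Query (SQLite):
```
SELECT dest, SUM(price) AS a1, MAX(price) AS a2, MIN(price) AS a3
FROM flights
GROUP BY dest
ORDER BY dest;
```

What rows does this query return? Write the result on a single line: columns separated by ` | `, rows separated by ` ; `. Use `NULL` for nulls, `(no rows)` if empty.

Group flights by dest.
Per group compute: SUM(price), MAX(price), MIN(price).
  Austin: ids {3, 4, 9} → SUM(price)=1436, MAX(price)=691, MIN(price)=110
  Oslo: ids {5, 6} → SUM(price)=1325, MAX(price)=694, MIN(price)=631
  Porto: ids {2, 7} → SUM(price)=1022, MAX(price)=726, MIN(price)=296
  Quito: ids {1, 8} → SUM(price)=1583, MAX(price)=841, MIN(price)=742

Austin | 1436 | 691 | 110 ; Oslo | 1325 | 694 | 631 ; Porto | 1022 | 726 | 296 ; Quito | 1583 | 841 | 742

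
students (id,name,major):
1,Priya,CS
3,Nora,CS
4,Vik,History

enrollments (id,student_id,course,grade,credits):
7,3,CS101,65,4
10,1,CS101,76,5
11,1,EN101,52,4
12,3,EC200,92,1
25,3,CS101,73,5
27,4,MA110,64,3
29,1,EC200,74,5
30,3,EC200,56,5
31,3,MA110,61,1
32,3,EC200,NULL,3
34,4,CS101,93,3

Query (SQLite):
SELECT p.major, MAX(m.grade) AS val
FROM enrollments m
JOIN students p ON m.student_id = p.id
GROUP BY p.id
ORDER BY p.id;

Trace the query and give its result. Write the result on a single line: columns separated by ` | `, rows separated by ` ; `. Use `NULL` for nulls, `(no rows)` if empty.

Join each enrollments row to its students via student_id.
Group joined rows by students.id; compute MAX(m.grade) per group.
  1: ids {10, 11, 29} → MAX(m.grade)=76
  3: ids {7, 12, 25, 30, 31, 32} → MAX(m.grade)=92
  4: ids {27, 34} → MAX(m.grade)=93

CS | 76 ; CS | 92 ; History | 93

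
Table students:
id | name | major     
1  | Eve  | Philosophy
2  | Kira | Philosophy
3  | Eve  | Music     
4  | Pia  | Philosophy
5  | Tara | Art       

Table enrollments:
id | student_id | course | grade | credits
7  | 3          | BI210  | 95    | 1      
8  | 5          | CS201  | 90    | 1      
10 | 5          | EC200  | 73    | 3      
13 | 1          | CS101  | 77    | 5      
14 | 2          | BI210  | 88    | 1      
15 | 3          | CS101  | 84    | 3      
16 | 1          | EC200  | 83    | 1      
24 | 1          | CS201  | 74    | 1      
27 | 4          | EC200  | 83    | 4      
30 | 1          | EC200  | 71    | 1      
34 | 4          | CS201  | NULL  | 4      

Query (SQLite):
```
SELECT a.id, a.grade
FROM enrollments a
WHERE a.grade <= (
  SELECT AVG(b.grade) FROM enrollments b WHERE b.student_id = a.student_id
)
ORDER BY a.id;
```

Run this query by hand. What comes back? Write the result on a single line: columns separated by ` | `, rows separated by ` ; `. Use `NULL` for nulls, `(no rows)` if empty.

10 | 73 ; 14 | 88 ; 15 | 84 ; 24 | 74 ; 27 | 83 ; 30 | 71

For each enrollments row a, compute AVG(grade) over rows sharing a.student_id.
Keep row a if a.grade <= that per-group AVG.
  student_id=1: AVG(grade) = 76.25
  student_id=2: AVG(grade) = 88.0
  student_id=3: AVG(grade) = 89.5
  student_id=4: AVG(grade) = 83.0
  student_id=5: AVG(grade) = 81.5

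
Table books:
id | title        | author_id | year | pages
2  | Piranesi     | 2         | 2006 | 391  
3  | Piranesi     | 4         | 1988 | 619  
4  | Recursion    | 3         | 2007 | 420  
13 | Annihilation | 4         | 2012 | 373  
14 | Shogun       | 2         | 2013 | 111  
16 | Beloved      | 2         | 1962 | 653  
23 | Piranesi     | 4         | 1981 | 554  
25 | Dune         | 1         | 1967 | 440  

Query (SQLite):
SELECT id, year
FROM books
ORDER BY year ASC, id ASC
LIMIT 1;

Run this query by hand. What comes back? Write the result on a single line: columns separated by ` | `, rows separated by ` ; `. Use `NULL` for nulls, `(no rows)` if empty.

16 | 1962

Sort by year asc, tiebreak id asc: (1962, id=16), (1967, id=25), (1981, id=23), (1988, id=3) …. Take first 1.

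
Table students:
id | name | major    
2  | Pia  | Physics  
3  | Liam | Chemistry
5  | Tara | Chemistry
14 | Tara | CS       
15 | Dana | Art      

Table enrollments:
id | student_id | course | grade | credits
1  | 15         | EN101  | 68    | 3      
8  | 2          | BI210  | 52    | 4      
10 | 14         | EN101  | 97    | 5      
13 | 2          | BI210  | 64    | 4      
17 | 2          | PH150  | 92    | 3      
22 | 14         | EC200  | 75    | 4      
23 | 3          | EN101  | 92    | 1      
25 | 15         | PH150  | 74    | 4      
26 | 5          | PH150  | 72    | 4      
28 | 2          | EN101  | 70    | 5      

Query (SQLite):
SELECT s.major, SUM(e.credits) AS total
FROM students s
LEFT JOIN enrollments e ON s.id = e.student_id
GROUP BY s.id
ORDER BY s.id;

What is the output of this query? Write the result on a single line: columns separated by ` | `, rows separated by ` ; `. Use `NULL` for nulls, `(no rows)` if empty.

Physics | 16 ; Chemistry | 1 ; Chemistry | 4 ; CS | 9 ; Art | 7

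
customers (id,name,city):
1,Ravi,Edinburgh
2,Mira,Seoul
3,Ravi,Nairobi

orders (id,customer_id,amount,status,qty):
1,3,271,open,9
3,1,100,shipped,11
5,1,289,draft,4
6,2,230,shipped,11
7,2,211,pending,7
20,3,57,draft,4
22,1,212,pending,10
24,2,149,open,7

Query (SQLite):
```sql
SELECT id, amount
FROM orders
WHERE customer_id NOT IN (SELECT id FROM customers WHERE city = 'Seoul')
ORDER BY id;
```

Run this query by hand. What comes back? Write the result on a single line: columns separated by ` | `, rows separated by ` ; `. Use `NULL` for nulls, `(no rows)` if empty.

1 | 271 ; 3 | 100 ; 5 | 289 ; 20 | 57 ; 22 | 212

Inner query: customers.id where city = 'Seoul'.
Outer: keep orders rows whose customer_id is not in that set.
Inner query → {2}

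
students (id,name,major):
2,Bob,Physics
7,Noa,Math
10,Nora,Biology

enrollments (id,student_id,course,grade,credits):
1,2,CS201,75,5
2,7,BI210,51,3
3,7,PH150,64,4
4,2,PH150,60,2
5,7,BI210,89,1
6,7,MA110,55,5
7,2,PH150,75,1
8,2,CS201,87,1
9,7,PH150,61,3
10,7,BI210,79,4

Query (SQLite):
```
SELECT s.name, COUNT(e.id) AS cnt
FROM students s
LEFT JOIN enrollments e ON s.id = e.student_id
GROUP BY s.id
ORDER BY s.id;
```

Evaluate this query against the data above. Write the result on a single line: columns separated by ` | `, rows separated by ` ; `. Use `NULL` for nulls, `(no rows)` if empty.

Bob | 4 ; Noa | 6 ; Nora | 0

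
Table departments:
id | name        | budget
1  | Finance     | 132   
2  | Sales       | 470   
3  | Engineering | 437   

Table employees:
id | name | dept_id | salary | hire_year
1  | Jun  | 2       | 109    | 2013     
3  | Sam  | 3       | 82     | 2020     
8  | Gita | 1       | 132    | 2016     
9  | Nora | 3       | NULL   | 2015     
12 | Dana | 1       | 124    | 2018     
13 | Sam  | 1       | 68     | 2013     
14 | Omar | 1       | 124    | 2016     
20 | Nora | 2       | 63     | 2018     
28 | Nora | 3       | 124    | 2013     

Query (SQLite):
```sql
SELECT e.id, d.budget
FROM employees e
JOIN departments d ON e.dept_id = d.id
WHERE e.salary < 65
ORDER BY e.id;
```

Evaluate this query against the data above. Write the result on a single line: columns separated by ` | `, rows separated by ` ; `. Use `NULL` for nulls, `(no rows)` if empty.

Each employees row matches the departments row where dept_id = departments.id.
Then keep rows with e.salary < 65.

20 | 470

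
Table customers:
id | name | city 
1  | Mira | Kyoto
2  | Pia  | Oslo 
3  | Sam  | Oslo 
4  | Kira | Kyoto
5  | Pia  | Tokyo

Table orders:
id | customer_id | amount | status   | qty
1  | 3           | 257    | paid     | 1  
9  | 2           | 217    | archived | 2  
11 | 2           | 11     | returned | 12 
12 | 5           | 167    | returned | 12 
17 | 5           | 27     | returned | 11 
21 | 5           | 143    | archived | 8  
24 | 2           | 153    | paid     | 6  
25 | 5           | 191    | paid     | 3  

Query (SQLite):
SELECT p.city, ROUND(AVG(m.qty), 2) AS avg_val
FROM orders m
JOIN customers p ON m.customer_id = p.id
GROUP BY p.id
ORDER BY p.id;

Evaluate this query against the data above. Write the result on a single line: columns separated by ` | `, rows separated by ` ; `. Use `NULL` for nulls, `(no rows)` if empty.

Oslo | 6.67 ; Oslo | 1 ; Tokyo | 8.5

Join each orders row to its customers via customer_id.
Group joined rows by customers.id; compute ROUND(AVG(m.qty), 2) per group.
  2: ids {9, 11, 24} → ROUND(AVG(m.qty), 2)=6.67
  3: ids {1} → ROUND(AVG(m.qty), 2)=1
  5: ids {12, 17, 21, 25} → ROUND(AVG(m.qty), 2)=8.5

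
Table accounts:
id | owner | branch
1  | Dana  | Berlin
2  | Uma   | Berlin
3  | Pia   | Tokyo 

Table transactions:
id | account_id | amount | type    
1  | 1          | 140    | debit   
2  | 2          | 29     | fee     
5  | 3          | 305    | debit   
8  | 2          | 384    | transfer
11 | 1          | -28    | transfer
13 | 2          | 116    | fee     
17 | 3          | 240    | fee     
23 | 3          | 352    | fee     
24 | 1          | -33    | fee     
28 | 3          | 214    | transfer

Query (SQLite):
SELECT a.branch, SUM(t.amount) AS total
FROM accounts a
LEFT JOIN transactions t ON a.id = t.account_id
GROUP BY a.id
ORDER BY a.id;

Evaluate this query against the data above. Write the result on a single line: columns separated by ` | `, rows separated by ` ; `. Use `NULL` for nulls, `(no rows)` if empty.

LEFT JOIN keeps every accounts row; unmatched ones get NULL for transactions columns.
Group by accounts.id and compute SUM(t.amount). SUM over an all-NULL group is NULL.
  1: ids {1, 11, 24} → SUM(t.amount)=79
  2: ids {2, 8, 13} → SUM(t.amount)=529
  3: ids {5, 17, 23, 28} → SUM(t.amount)=1111

Berlin | 79 ; Berlin | 529 ; Tokyo | 1111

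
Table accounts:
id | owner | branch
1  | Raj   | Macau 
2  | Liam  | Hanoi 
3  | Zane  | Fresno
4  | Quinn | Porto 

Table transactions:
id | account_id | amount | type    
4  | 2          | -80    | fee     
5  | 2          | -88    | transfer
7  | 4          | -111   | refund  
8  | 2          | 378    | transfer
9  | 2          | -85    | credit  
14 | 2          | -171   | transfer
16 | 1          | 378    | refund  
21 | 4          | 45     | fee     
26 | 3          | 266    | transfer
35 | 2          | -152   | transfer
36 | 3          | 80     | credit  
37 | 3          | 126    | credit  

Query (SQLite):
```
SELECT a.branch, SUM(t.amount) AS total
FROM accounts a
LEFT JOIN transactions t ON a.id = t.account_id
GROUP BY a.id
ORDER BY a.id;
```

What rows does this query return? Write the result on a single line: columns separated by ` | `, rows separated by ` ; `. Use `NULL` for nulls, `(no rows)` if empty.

Macau | 378 ; Hanoi | -198 ; Fresno | 472 ; Porto | -66

LEFT JOIN keeps every accounts row; unmatched ones get NULL for transactions columns.
Group by accounts.id and compute SUM(t.amount). SUM over an all-NULL group is NULL.
  1: ids {16} → SUM(t.amount)=378
  2: ids {4, 5, 8, 9, 14, 35} → SUM(t.amount)=-198
  3: ids {26, 36, 37} → SUM(t.amount)=472
  4: ids {7, 21} → SUM(t.amount)=-66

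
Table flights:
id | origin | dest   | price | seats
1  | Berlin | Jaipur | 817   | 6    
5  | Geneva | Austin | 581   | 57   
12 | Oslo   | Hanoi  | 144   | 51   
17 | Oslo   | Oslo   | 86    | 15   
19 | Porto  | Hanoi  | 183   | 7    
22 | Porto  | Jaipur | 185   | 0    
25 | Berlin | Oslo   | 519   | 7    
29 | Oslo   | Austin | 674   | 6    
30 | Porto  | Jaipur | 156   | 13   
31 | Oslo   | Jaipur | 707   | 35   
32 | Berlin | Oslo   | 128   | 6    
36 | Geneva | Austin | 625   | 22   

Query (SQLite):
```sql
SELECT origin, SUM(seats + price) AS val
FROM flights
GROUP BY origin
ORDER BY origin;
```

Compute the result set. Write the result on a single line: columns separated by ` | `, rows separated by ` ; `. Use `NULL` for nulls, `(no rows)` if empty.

Berlin | 1483 ; Geneva | 1285 ; Oslo | 1718 ; Porto | 544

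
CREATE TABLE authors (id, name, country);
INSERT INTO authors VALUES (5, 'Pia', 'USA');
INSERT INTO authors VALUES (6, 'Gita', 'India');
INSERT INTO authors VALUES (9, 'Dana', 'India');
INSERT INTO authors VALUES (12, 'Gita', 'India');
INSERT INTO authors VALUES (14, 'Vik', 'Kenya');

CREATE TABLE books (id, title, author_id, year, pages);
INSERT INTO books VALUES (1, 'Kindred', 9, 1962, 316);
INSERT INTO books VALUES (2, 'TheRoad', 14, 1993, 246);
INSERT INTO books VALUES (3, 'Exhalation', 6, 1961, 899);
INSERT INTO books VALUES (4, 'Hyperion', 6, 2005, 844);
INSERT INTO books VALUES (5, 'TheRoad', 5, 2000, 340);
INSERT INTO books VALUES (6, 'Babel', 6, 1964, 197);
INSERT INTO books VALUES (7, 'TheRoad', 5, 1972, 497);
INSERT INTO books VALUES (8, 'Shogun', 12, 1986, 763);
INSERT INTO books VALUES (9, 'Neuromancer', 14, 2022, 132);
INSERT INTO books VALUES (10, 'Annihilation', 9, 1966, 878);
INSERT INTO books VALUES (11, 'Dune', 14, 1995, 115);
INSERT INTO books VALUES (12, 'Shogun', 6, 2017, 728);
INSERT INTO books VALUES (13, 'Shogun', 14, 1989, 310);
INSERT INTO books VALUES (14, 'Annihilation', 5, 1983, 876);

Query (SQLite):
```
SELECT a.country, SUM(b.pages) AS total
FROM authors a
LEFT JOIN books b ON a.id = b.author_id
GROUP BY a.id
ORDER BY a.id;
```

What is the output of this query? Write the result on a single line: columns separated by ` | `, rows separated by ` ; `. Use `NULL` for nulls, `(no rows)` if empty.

LEFT JOIN keeps every authors row; unmatched ones get NULL for books columns.
Group by authors.id and compute SUM(b.pages). SUM over an all-NULL group is NULL.
  5: ids {5, 7, 14} → SUM(b.pages)=1713
  6: ids {3, 4, 6, 12} → SUM(b.pages)=2668
  9: ids {1, 10} → SUM(b.pages)=1194
  12: ids {8} → SUM(b.pages)=763
  14: ids {2, 9, 11, 13} → SUM(b.pages)=803

USA | 1713 ; India | 2668 ; India | 1194 ; India | 763 ; Kenya | 803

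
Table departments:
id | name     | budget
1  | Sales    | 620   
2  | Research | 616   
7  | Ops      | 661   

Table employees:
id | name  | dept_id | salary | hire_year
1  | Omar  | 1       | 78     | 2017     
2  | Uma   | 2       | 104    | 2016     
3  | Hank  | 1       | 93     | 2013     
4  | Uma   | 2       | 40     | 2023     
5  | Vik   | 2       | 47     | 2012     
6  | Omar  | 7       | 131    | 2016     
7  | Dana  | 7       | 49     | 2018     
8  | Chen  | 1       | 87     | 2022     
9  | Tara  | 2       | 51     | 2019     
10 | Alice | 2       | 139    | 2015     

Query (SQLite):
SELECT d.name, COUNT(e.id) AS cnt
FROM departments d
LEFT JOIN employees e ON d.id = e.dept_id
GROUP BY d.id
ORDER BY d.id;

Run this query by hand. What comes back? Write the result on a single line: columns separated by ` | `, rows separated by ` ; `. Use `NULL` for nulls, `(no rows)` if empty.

LEFT JOIN keeps every departments row; unmatched ones get NULL for employees columns.
Group by departments.id and compute COUNT(e.id). COUNT(col) of an all-NULL group is 0.
  1: ids {1, 3, 8} → COUNT(e.id)=3
  2: ids {2, 4, 5, 9, 10} → COUNT(e.id)=5
  7: ids {6, 7} → COUNT(e.id)=2

Sales | 3 ; Research | 5 ; Ops | 2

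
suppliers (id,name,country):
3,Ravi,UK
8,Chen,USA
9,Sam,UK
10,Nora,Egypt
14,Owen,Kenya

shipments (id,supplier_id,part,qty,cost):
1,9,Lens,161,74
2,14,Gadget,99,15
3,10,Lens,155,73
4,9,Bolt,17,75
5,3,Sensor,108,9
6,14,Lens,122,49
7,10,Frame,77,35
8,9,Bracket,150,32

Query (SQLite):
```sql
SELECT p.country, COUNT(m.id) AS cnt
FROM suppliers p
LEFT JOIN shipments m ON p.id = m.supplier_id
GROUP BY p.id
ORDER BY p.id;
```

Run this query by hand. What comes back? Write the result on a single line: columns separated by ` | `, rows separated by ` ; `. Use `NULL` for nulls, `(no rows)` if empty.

UK | 1 ; USA | 0 ; UK | 3 ; Egypt | 2 ; Kenya | 2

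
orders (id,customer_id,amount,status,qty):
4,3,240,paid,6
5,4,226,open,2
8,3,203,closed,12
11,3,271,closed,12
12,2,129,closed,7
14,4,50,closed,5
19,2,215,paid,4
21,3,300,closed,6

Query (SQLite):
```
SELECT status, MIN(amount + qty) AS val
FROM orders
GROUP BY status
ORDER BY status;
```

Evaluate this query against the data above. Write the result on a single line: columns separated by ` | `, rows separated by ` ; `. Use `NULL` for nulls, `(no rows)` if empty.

For each row compute amount + qty.
Group by status; take MIN of the expression per group.
  closed: ids {8, 11, 12, 14, 21} → MIN(amount + qty)=55
  open: ids {5} → MIN(amount + qty)=228
  paid: ids {4, 19} → MIN(amount + qty)=219

closed | 55 ; open | 228 ; paid | 219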